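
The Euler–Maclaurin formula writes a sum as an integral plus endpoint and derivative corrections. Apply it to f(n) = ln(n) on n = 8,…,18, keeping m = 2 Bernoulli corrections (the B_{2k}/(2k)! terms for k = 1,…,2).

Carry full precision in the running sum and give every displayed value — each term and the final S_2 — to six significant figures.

The integral term ∫_8^18 ln(x) dx = 25.3912.
½[f(8) + f(18)] = ½[2.07944 + 2.89037] = 2.48491.
Integral + boundary = 27.8761.
Correction k=1: B_{2}/2! · (f^{(1)}(18) − f^{(1)}(8)) = 1/12 · (0.0555556 − 0.125000) = -0.00578704.
After k=1: 27.8703.
Correction k=2: B_{4}/4! · (f^{(3)}(18) − f^{(3)}(8)) = −1/720 · (0.000342936 − 0.00390625) = 4.94905e-06.

S_2 ≈ 27.8703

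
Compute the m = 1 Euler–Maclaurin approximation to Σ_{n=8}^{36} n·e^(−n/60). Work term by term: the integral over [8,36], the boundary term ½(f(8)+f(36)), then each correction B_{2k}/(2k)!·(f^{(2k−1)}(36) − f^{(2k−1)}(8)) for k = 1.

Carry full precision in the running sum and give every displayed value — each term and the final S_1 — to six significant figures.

Integral: ∫_8^36 x·e^(−x/60) dx = 409.552.
½[f(8) + f(36)] = ½[7.00139 + 19.7572] = 13.3793.
Integral + boundary = 422.931.
Order-1 term: 1/12 · (0.219525 − 0.758484) = -0.0449132.

S_1 ≈ 422.887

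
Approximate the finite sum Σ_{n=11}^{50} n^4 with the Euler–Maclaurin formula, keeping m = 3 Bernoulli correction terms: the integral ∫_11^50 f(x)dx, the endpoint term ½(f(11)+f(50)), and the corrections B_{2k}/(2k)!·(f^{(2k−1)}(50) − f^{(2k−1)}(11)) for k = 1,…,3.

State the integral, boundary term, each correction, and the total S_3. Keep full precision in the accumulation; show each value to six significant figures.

Integral: ∫_11^50 x^4 dx = 6.24678e+07.
½[f(11) + f(50)] = ½[14641.0 + 6.25000e+06] = 3.13232e+06.
Integral + boundary = 6.56001e+07.
Correction k=1: B_{2}/2! · (f^{(1)}(50) − f^{(1)}(11)) = 1/12 · (500000 − 5324.00) = 41223.0.
After k=1: 6.56413e+07.
Correction k=2: B_{4}/4! · (f^{(3)}(50) − f^{(3)}(11)) = −1/720 · (1200.00 − 264.000) = -1.30000.
After k=2: 6.56413e+07.
Correction k=3: B_{6}/6! · (f^{(5)}(50) − f^{(5)}(11)) = 1/30240 · (0.00000 − 0.00000) = 0.00000.

S_3 ≈ 6.56413e+07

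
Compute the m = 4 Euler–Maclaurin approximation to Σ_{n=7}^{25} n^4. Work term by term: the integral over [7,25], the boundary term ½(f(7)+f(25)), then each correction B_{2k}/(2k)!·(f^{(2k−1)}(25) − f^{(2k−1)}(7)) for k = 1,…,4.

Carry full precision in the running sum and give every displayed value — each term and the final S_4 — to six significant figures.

S_4 ≈ 2.15137e+06

Integral: ∫_7^25 x^4 dx = 1.94976e+06.
½[f(7) + f(25)] = ½[2401.00 + 390625] = 196513.
Running total after boundary: 2.14628e+06.
Correction k=1: B_{2}/2! · (f^{(1)}(25) − f^{(1)}(7)) = 1/12 · (62500.0 − 1372.00) = 5094.00.
After k=1: 2.15137e+06.
Correction k=2: B_{4}/4! · (f^{(3)}(25) − f^{(3)}(7)) = −1/720 · (600.000 − 168.000) = -0.600000.
After k=2: 2.15137e+06.
Correction k=3: B_{6}/6! · (f^{(5)}(25) − f^{(5)}(7)) = 1/30240 · (0.00000 − 0.00000) = 0.00000.
After k=3: 2.15137e+06.
Correction k=4: B_{8}/8! · (f^{(7)}(25) − f^{(7)}(7)) = −1/1209600 · (0.00000 − 0.00000) = 0.00000.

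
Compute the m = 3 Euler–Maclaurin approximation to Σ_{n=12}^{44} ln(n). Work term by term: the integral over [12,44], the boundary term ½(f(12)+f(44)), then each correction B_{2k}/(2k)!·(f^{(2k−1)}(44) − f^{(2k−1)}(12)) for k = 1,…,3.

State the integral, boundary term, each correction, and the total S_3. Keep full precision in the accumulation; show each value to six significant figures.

∫_12^44 ln(x) dx evaluates to 104.685.
Endpoint term: (f(12) + f(44))/2 = (2.48491 + 3.78419)/2 = 3.13455.
Running total after boundary: 107.820.
k=1: B_{2}/(2)! × [f^{(1)}(44) − f^{(1)}(12)] = 1/12 × (0.0227273 − 0.0833333) = -0.00505051.
Partial sum through k=1: 107.815.
k=2: B_{4}/(4)! × [f^{(3)}(44) − f^{(3)}(12)] = −1/720 × (2.34786e-05 − 0.00115741) = 1.57490e-06.
Partial sum through k=2: 107.815.
k=3: B_{6}/(6)! × [f^{(5)}(44) − f^{(5)}(12)] = 1/30240 × (1.45528e-07 − 9.64506e-05) = -3.18469e-09.

S_3 ≈ 107.815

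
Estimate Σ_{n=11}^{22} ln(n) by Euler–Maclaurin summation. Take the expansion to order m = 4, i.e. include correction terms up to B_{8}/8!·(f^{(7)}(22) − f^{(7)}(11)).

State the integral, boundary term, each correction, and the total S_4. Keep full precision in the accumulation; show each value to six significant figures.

The integral term ∫_11^22 ln(x) dx = 30.6261.
Endpoint term: (f(11) + f(22))/2 = (2.39790 + 3.09104)/2 = 2.74447.
Running total after boundary: 33.3706.
Correction k=1: B_{2}/2! · (f^{(1)}(22) − f^{(1)}(11)) = 1/12 · (0.0454545 − 0.0909091) = -0.00378788.
After k=1: 33.3668.
Correction k=2: B_{4}/4! · (f^{(3)}(22) − f^{(3)}(11)) = −1/720 · (0.000187829 − 0.00150263) = 1.82611e-06.
After k=2: 33.3668.
Correction k=3: B_{6}/6! · (f^{(5)}(22) − f^{(5)}(11)) = 1/30240 · (4.65691e-06 − 0.000149021) = -4.77395e-09.
After k=3: 33.3668.
Correction k=4: B_{8}/8! · (f^{(7)}(22) − f^{(7)}(11)) = −1/1209600 · (2.88651e-07 − 3.69474e-05) = 3.03065e-11.

S_4 ≈ 33.3668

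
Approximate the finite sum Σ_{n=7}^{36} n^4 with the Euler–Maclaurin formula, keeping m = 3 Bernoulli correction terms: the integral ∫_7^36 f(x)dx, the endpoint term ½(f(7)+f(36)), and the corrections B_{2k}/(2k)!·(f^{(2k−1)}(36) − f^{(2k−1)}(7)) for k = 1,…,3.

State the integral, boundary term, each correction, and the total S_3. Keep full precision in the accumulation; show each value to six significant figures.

S_3 ≈ 1.29463e+07

Integral: ∫_7^36 x^4 dx = 1.20899e+07.
Boundary: ½(f(7) + f(36)) = ½(2401.00 + 1.67962e+06) = 841008.
Integral + boundary = 1.29309e+07.
Order-1 term: 1/12 · (186624 − 1372.00) = 15437.7.
Partial sum through k=1: 1.29463e+07.
Order-2 term: −1/720 · (864.000 − 168.000) = -0.966667.
Partial sum through k=2: 1.29463e+07.
Order-3 term: 1/30240 · (0.00000 − 0.00000) = 0.00000.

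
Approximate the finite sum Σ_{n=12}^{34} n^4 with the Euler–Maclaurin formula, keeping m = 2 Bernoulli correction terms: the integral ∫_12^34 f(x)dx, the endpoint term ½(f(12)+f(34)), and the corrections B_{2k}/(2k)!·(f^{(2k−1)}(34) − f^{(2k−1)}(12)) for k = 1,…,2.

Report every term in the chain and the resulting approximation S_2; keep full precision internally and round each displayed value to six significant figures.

S_2 ≈ 9.72838e+06

Integral: ∫_12^34 x^4 dx = 9.03732e+06.
½[f(12) + f(34)] = ½[20736.0 + 1.33634e+06] = 678536.
Integral + boundary = 9.71585e+06.
Order-1 term: 1/12 · (157216 − 6912.00) = 12525.3.
Partial sum through k=1: 9.72838e+06.
Order-2 term: −1/720 · (816.000 − 288.000) = -0.733333.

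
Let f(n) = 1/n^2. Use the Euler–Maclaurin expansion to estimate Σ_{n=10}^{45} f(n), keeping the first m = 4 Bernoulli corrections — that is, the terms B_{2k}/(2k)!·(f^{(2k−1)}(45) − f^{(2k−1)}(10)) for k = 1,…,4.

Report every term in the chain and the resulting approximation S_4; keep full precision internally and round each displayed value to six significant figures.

∫_10^45 1/x^2 dx evaluates to 0.0777778.
Endpoint term: (f(10) + f(45))/2 = (0.0100000 + 0.000493827)/2 = 0.00524691.
So far: 0.0830247.
k=1: B_{2}/(2)! × [f^{(1)}(45) − f^{(1)}(10)] = 1/12 × (-2.19479e-05 − (-0.00200000)) = 0.000164838.
Running total after k=1: 0.0831895.
k=2: B_{4}/(4)! × [f^{(3)}(45) − f^{(3)}(10)] = −1/720 × (-1.30061e-07 − (-0.000240000)) = -3.33153e-07.
Running total after k=2: 0.0831892.
k=3: B_{6}/(6)! × [f^{(5)}(45) − f^{(5)}(10)] = 1/30240 × (-1.92684e-09 − (-7.20000e-05)) = 2.38089e-09.
Running total after k=3: 0.0831892.
k=4: B_{8}/(8)! × [f^{(7)}(45) − f^{(7)}(10)] = −1/1209600 × (-5.32854e-11 − (-4.03200e-05)) = -3.33333e-11.

S_4 ≈ 0.0831892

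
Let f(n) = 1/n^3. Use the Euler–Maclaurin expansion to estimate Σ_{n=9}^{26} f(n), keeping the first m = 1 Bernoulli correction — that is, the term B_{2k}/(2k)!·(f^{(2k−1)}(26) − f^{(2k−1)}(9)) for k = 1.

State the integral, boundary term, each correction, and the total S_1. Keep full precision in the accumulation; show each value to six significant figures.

∫_9^26 1/x^3 dx evaluates to 0.00543319.
½[f(9) + f(26)] = ½[0.00137174 + 5.68958e-05] = 0.000714319.
Integral + boundary = 0.00614751.
Correction k=1: B_{2}/2! · (f^{(1)}(26) − f^{(1)}(9)) = 1/12 · (-6.56490e-06 − (-0.000457247)) = 3.75569e-05.

S_1 ≈ 0.00618507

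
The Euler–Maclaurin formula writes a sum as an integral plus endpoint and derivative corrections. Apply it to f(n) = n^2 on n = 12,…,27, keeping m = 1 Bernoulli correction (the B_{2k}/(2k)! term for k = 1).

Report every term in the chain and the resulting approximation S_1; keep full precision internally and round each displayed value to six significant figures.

S_1 ≈ 6424.00

Integral: ∫_12^27 x^2 dx = 5985.00.
Boundary: ½(f(12) + f(27)) = ½(144.000 + 729.000) = 436.500.
So far: 6421.50.
k=1: B_{2}/(2)! × [f^{(1)}(27) − f^{(1)}(12)] = 1/12 × (54.0000 − 24.0000) = 2.50000.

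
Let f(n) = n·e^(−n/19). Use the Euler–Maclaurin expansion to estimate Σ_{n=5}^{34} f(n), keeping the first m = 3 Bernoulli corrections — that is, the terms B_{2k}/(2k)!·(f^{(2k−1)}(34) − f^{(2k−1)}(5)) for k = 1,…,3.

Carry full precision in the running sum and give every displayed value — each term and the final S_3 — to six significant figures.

S_3 ≈ 186.977

Integral: ∫_5^34 x·e^(−x/19) dx = 182.274.
½[f(5) + f(34)] = ½[3.84310 + 5.67963] = 4.76137.
So far: 187.035.
k=1: B_{2}/(2)! × [f^{(1)}(34) − f^{(1)}(5)] = 1/12 × (-0.131880 − 0.566352) = -0.0581860.
After k=1: 186.977.
k=2: B_{4}/(4)! × [f^{(3)}(34) − f^{(3)}(5)] = −1/720 × (0.000560155 − 0.00582713) = 7.31524e-06.
After k=2: 186.977.
k=3: B_{6}/(6)! × [f^{(5)}(34) − f^{(5)}(5)] = 1/30240 × (4.11532e-06 − 2.79374e-05) = -7.87768e-10.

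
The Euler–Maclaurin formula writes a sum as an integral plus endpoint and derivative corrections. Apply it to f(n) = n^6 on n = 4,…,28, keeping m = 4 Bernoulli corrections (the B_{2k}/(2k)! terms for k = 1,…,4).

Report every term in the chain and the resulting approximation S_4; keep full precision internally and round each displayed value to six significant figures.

Integral: ∫_4^28 x^6 dx = 1.92756e+09.
Endpoint term: (f(4) + f(28))/2 = (4096.00 + 4.81890e+08)/2 = 2.40947e+08.
Integral + boundary = 2.16851e+09.
Correction k=1: B_{2}/2! · (f^{(1)}(28) − f^{(1)}(4)) = 1/12 · (1.03262e+08 − 6144.00) = 8.60467e+06.
After k=1: 2.17711e+09.
Correction k=2: B_{4}/4! · (f^{(3)}(28) − f^{(3)}(4)) = −1/720 · (2.63424e+06 − 7680.00) = -3648.00.
After k=2: 2.17711e+09.
Correction k=3: B_{6}/6! · (f^{(5)}(28) − f^{(5)}(4)) = 1/30240 · (20160.0 − 2880.00) = 0.571429.
After k=3: 2.17711e+09.
Correction k=4: B_{8}/8! · (f^{(7)}(28) − f^{(7)}(4)) = −1/1209600 · (0.00000 − 0.00000) = 0.00000.

S_4 ≈ 2.17711e+09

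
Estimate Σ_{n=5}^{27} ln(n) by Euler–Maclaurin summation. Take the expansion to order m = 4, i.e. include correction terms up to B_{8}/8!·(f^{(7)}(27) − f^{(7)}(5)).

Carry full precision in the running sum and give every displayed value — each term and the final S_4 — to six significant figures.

∫_5^27 ln(x) dx evaluates to 58.9404.
½[f(5) + f(27)] = ½[1.60944 + 3.29584] = 2.45264.
Running total after boundary: 61.3930.
k=1: B_{2}/(2)! × [f^{(1)}(27) − f^{(1)}(5)] = 1/12 × (0.0370370 − 0.200000) = -0.0135802.
Partial sum through k=1: 61.3795.
k=2: B_{4}/(4)! × [f^{(3)}(27) − f^{(3)}(5)] = −1/720 × (0.000101611 − 0.0160000) = 2.20811e-05.
Partial sum through k=2: 61.3795.
k=3: B_{6}/(6)! × [f^{(5)}(27) − f^{(5)}(5)] = 1/30240 × (1.67260e-06 − 0.00768000) = -2.53913e-07.
Partial sum through k=3: 61.3795.
k=4: B_{8}/(8)! × [f^{(7)}(27) − f^{(7)}(5)] = −1/1209600 × (6.88313e-08 − 0.00921600) = 7.61899e-09.

S_4 ≈ 61.3795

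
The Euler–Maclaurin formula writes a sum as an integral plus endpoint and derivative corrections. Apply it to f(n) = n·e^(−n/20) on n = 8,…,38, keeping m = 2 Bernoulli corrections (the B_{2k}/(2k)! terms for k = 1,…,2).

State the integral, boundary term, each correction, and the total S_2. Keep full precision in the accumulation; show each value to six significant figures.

S_2 ≈ 207.358

Integral: ∫_8^38 x·e^(−x/20) dx = 201.880.
Boundary: ½(f(8) + f(38)) = ½(5.36256 + 5.68361) = 5.52308.
Integral + boundary = 207.403.
Order-1 term: 1/12 · (-0.134612 − 0.402192) = -0.0447336.
Running total after k=1: 207.358.
Order-2 term: −1/720 · (0.000411314 − 0.00435708) = 5.48023e-06.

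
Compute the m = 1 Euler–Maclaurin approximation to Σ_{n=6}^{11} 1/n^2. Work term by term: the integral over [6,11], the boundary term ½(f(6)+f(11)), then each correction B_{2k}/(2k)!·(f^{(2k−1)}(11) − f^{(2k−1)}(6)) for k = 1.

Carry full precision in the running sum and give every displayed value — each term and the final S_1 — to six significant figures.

The integral term ∫_6^11 1/x^2 dx = 0.0757576.
Endpoint term: (f(6) + f(11))/2 = (0.0277778 + 0.00826446)/2 = 0.0180211.
So far: 0.0937787.
k=1: B_{2}/(2)! × [f^{(1)}(11) − f^{(1)}(6)] = 1/12 × (-0.00150263 − (-0.00925926)) = 0.000646386.

S_1 ≈ 0.0944251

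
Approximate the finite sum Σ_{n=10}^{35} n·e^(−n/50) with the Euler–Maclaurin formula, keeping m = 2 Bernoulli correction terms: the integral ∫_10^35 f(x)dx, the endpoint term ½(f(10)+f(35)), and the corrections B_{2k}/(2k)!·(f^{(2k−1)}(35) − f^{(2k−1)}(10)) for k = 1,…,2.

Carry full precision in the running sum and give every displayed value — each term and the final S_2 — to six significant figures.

Integral: ∫_10^35 x·e^(−x/50) dx = 345.705.
½[f(10) + f(35)] = ½[8.18731 + 17.3805] = 12.7839.
So far: 358.489.
Correction k=1: B_{2}/2! · (f^{(1)}(35) − f^{(1)}(10)) = 1/12 · (0.148976 − 0.654985) = -0.0421674.
After k=1: 358.446.
Correction k=2: B_{4}/4! · (f^{(3)}(35) − f^{(3)}(10)) = −1/720 · (0.000456858 − 0.000916978) = 6.39056e-07.

S_2 ≈ 358.446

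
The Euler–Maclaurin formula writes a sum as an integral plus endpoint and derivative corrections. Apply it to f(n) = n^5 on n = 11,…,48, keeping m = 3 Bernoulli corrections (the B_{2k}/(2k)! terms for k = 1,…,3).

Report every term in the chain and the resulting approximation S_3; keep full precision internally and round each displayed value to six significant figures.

S_3 ≈ 2.16782e+09

Integral: ∫_11^48 x^5 dx = 2.03814e+09.
½[f(11) + f(48)] = ½[161051 + 2.54804e+08] = 1.27483e+08.
Integral + boundary = 2.16562e+09.
Correction k=1: B_{2}/2! · (f^{(1)}(48) − f^{(1)}(11)) = 1/12 · (2.65421e+07 − 73205.0) = 2.20574e+06.
After k=1: 2.16782e+09.
Correction k=2: B_{4}/4! · (f^{(3)}(48) − f^{(3)}(11)) = −1/720 · (138240 − 7260.00) = -181.917.
After k=2: 2.16782e+09.
Correction k=3: B_{6}/6! · (f^{(5)}(48) − f^{(5)}(11)) = 1/30240 · (120.000 − 120.000) = 0.00000.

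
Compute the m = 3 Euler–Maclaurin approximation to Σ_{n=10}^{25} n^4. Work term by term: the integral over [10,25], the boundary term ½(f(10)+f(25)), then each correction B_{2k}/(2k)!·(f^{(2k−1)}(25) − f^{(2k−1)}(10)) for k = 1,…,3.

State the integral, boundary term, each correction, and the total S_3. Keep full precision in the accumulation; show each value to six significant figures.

Integral: ∫_10^25 x^4 dx = 1.93312e+06.
Endpoint term: (f(10) + f(25))/2 = (10000.0 + 390625)/2 = 200312.
So far: 2.13344e+06.
k=1: B_{2}/(2)! × [f^{(1)}(25) − f^{(1)}(10)] = 1/12 × (62500.0 − 4000.00) = 4875.00.
Partial sum through k=1: 2.13831e+06.
k=2: B_{4}/(4)! × [f^{(3)}(25) − f^{(3)}(10)] = −1/720 × (600.000 − 240.000) = -0.500000.
Partial sum through k=2: 2.13831e+06.
k=3: B_{6}/(6)! × [f^{(5)}(25) − f^{(5)}(10)] = 1/30240 × (0.00000 − 0.00000) = 0.00000.

S_3 ≈ 2.13831e+06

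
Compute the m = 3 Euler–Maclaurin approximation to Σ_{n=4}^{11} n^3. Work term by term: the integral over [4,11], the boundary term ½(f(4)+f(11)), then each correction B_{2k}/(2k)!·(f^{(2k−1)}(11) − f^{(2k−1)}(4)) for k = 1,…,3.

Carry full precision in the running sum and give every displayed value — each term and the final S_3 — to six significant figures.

S_3 ≈ 4320.00

∫_4^11 x^3 dx evaluates to 3596.25.
½[f(4) + f(11)] = ½[64.0000 + 1331.00] = 697.500.
Running total after boundary: 4293.75.
Correction k=1: B_{2}/2! · (f^{(1)}(11) − f^{(1)}(4)) = 1/12 · (363.000 − 48.0000) = 26.2500.
Running total after k=1: 4320.00.
Correction k=2: B_{4}/4! · (f^{(3)}(11) − f^{(3)}(4)) = −1/720 · (6.00000 − 6.00000) = 0.00000.
Running total after k=2: 4320.00.
Correction k=3: B_{6}/6! · (f^{(5)}(11) − f^{(5)}(4)) = 1/30240 · (0.00000 − 0.00000) = 0.00000.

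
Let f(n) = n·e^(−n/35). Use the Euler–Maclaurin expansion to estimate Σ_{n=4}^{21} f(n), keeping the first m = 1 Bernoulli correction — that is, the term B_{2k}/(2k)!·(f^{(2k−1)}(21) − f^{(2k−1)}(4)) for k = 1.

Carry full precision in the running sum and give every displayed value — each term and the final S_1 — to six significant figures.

Integral: ∫_4^21 x·e^(−x/35) dx = 141.913.
Boundary: ½(f(4) + f(21)) = ½(3.56801 + 11.5250) = 7.54653.
So far: 149.460.
Order-1 term: 1/12 · (0.219525 − 0.790060) = -0.0475446.

S_1 ≈ 149.412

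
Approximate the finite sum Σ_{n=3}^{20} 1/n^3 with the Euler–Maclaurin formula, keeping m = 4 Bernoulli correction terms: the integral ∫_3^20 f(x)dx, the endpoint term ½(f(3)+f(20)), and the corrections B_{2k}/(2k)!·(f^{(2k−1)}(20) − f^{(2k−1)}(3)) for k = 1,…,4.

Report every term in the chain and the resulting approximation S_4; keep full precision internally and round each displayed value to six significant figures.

S_4 ≈ 0.0758673

∫_3^20 1/x^3 dx evaluates to 0.0543056.
½[f(3) + f(20)] = ½[0.0370370 + 0.000125000] = 0.0185810.
Running total after boundary: 0.0728866.
k=1: B_{2}/(2)! × [f^{(1)}(20) − f^{(1)}(3)] = 1/12 × (-1.87500e-05 − (-0.0370370)) = 0.00308486.
After k=1: 0.0759714.
k=2: B_{4}/(4)! × [f^{(3)}(20) − f^{(3)}(3)] = −1/720 × (-9.37500e-07 − (-0.0823045)) = -0.000114311.
After k=2: 0.0758571.
k=3: B_{6}/(6)! × [f^{(5)}(20) − f^{(5)}(3)] = 1/30240 × (-9.84375e-08 − (-0.384088)) = 1.27013e-05.
After k=3: 0.0758698.
k=4: B_{8}/(8)! × [f^{(7)}(20) − f^{(7)}(3)] = −1/1209600 × (-1.77188e-08 − (-3.07270)) = -2.54026e-06.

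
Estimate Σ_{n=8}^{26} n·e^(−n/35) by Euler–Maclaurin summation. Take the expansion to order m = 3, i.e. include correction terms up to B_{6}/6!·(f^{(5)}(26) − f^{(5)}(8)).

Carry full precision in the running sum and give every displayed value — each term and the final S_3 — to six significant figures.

S_3 ≈ 191.077

The integral term ∫_8^26 x·e^(−x/35) dx = 181.751.
Endpoint term: (f(8) + f(26))/2 = (6.36536 + 12.3696)/2 = 9.36746.
Integral + boundary = 191.118.
Correction k=1: B_{2}/2! · (f^{(1)}(26) − f^{(1)}(8)) = 1/12 · (0.122336 − 0.613802) = -0.0409555.
After k=1: 191.077.
Correction k=2: B_{4}/4! · (f^{(3)}(26) − f^{(3)}(8)) = −1/720 · (0.000876606 − 0.00180012) = 1.28265e-06.
After k=2: 191.077.
Correction k=3: B_{6}/6! · (f^{(5)}(26) − f^{(5)}(8)) = 1/30240 · (1.34967e-06 − 2.52993e-06) = -3.90299e-11.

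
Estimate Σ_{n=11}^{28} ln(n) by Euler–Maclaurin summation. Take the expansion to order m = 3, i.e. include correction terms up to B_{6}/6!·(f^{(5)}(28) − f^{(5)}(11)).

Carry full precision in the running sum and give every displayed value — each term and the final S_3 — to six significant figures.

S_3 ≈ 52.7853

∫_11^28 ln(x) dx evaluates to 49.9249.
½[f(11) + f(28)] = ½[2.39790 + 3.33220] = 2.86505.
Integral + boundary = 52.7899.
Correction k=1: B_{2}/2! · (f^{(1)}(28) − f^{(1)}(11)) = 1/12 · (0.0357143 − 0.0909091) = -0.00459957.
After k=1: 52.7853.
Correction k=2: B_{4}/4! · (f^{(3)}(28) − f^{(3)}(11)) = −1/720 · (9.11079e-05 − 0.00150263) = 1.96045e-06.
After k=2: 52.7853.
Correction k=3: B_{6}/6! · (f^{(5)}(28) − f^{(5)}(11)) = 1/30240 · (1.39451e-06 − 0.000149021) = -4.88183e-09.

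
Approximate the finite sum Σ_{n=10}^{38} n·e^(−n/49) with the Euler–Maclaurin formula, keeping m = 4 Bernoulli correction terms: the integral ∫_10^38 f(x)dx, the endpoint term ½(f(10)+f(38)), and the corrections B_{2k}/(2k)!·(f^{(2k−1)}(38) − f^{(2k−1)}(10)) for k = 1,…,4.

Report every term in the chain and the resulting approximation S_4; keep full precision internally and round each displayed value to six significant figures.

S_4 ≈ 407.111

Integral: ∫_10^38 x·e^(−x/49) dx = 394.331.
Endpoint term: (f(10) + f(38))/2 = (8.15396 + 17.4978)/2 = 12.8259.
Running total after boundary: 407.157.
Order-1 term: 1/12 · (0.103371 − 0.648988) = -0.0454682.
Partial sum through k=1: 407.111.
Order-2 term: −1/720 · (0.000426617 − 0.000949513) = 7.26244e-07.
Partial sum through k=2: 407.111.
Order-3 term: 1/30240 · (3.37435e-07 − 6.78353e-07) = -1.12738e-11.
Partial sum through k=3: 407.111.
Order-4 term: −1/1209600 · (2.07075e-10 − 4.00350e-10) = 1.59785e-16.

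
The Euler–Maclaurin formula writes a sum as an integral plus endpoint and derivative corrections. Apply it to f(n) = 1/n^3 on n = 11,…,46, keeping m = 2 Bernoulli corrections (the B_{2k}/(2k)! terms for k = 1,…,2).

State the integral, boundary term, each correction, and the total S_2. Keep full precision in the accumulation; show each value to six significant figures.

S_2 ≈ 0.00429370

The integral term ∫_11^46 1/x^3 dx = 0.00389594.
Boundary: ½(f(11) + f(46)) = ½(0.000751315 + 1.02737e-05) = 0.000380794.
Running total after boundary: 0.00427673.
Correction k=1: B_{2}/2! · (f^{(1)}(46) − f^{(1)}(11)) = 1/12 · (-6.70023e-07 − (-0.000204904)) = 1.70195e-05.
After k=1: 0.00429375.
Correction k=2: B_{4}/4! · (f^{(3)}(46) − f^{(3)}(11)) = −1/720 · (-6.33292e-09 − (-3.38684e-05)) = -4.70307e-08.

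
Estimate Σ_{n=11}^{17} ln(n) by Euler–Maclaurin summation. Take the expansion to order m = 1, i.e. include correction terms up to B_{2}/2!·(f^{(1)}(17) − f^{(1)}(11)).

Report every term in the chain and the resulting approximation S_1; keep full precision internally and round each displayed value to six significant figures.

Integral: ∫_11^17 ln(x) dx = 15.7878.
Endpoint term: (f(11) + f(17))/2 = (2.39790 + 2.83321)/2 = 2.61555.
Integral + boundary = 18.4033.
k=1: B_{2}/(2)! × [f^{(1)}(17) − f^{(1)}(11)] = 1/12 × (0.0588235 − 0.0909091) = -0.00267380.

S_1 ≈ 18.4007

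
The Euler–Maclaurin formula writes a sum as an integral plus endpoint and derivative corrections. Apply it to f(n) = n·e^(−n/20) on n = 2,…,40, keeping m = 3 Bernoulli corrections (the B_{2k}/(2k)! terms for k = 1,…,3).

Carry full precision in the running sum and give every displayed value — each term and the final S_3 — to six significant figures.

∫_2^40 x·e^(−x/20) dx evaluates to 235.726.
Boundary: ½(f(2) + f(40)) = ½(1.80967 + 5.41341) = 3.61154.
So far: 239.338.
k=1: B_{2}/(2)! × [f^{(1)}(40) − f^{(1)}(2)] = 1/12 × (-0.135335 − 0.814354) = -0.0791407.
Partial sum through k=1: 239.259.
k=2: B_{4}/(4)! × [f^{(3)}(40) − f^{(3)}(2)] = −1/720 × (0.000338338 − 0.00656007) = 8.64130e-06.
Partial sum through k=2: 239.259.
k=3: B_{6}/(6)! × [f^{(5)}(40) − f^{(5)}(2)] = 1/30240 × (2.53754e-06 − 2.77106e-05) = -8.32444e-10.

S_3 ≈ 239.259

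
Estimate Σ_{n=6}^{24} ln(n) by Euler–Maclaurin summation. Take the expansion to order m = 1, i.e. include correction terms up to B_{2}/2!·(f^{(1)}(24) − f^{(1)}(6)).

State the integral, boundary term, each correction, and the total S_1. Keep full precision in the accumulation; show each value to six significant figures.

S_1 ≈ 49.9972

The integral term ∫_6^24 ln(x) dx = 47.5227.
Boundary: ½(f(6) + f(24)) = ½(1.79176 + 3.17805) = 2.48491.
Running total after boundary: 50.0076.
k=1: B_{2}/(2)! × [f^{(1)}(24) − f^{(1)}(6)] = 1/12 × (0.0416667 − 0.166667) = -0.0104167.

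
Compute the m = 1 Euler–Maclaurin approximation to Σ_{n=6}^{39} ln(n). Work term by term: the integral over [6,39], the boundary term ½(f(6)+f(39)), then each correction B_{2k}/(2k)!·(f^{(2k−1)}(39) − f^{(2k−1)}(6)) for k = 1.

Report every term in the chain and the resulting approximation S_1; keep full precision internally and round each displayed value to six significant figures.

The integral term ∫_6^39 ln(x) dx = 99.1283.
Boundary: ½(f(6) + f(39)) = ½(1.79176 + 3.66356) = 2.72766.
So far: 101.856.
k=1: B_{2}/(2)! × [f^{(1)}(39) − f^{(1)}(6)] = 1/12 × (0.0256410 − 0.166667) = -0.0117521.

S_1 ≈ 101.844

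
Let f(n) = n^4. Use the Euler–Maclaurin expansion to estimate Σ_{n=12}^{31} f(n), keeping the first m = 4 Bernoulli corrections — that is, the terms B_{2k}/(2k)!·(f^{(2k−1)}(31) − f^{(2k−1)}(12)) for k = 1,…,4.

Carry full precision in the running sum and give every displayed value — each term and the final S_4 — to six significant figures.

Integral: ∫_12^31 x^4 dx = 5.67606e+06.
½[f(12) + f(31)] = ½[20736.0 + 923521] = 472128.
So far: 6.14819e+06.
k=1: B_{2}/(2)! × [f^{(1)}(31) − f^{(1)}(12)] = 1/12 × (119164 − 6912.00) = 9354.33.
Partial sum through k=1: 6.15755e+06.
k=2: B_{4}/(4)! × [f^{(3)}(31) − f^{(3)}(12)] = −1/720 × (744.000 − 288.000) = -0.633333.
Partial sum through k=2: 6.15755e+06.
k=3: B_{6}/(6)! × [f^{(5)}(31) − f^{(5)}(12)] = 1/30240 × (0.00000 − 0.00000) = 0.00000.
Partial sum through k=3: 6.15755e+06.
k=4: B_{8}/(8)! × [f^{(7)}(31) − f^{(7)}(12)] = −1/1209600 × (0.00000 − 0.00000) = 0.00000.

S_4 ≈ 6.15755e+06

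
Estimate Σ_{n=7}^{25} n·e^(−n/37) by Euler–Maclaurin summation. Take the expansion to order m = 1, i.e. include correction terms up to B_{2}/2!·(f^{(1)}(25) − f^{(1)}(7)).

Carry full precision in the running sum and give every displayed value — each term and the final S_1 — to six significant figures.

The integral term ∫_7^25 x·e^(−x/37) dx = 180.166.
Boundary: ½(f(7) + f(25)) = ½(5.79341 + 12.7203) = 9.25686.
Running total after boundary: 189.422.
Order-1 term: 1/12 · (0.165020 − 0.671051) = -0.0421693.

S_1 ≈ 189.380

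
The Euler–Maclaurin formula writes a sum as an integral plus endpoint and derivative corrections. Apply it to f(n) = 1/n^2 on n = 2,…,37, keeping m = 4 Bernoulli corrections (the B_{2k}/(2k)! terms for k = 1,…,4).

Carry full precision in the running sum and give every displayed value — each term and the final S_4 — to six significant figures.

∫_2^37 1/x^2 dx evaluates to 0.472973.
Endpoint term: (f(2) + f(37))/2 = (0.250000 + 0.000730460)/2 = 0.125365.
So far: 0.598338.
Correction k=1: B_{2}/2! · (f^{(1)}(37) − f^{(1)}(2)) = 1/12 · (-3.94843e-05 − (-0.250000)) = 0.0208300.
Partial sum through k=1: 0.619168.
Correction k=2: B_{4}/4! · (f^{(3)}(37) − f^{(3)}(2)) = −1/720 · (-3.46101e-07 − (-0.750000)) = -0.00104167.
Partial sum through k=2: 0.618127.
Correction k=3: B_{6}/6! · (f^{(5)}(37) − f^{(5)}(2)) = 1/30240 · (-7.58439e-09 − (-5.62500)) = 0.000186012.
Partial sum through k=3: 0.618313.
Correction k=4: B_{8}/8! · (f^{(7)}(37) − f^{(7)}(2)) = −1/1209600 · (-3.10245e-10 − (-78.7500)) = -6.51042e-05.

S_4 ≈ 0.618247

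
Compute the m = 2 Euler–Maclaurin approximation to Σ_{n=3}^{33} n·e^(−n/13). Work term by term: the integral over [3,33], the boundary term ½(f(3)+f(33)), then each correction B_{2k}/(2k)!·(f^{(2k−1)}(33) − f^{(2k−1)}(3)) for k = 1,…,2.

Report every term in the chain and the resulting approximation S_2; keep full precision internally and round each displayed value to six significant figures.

S_2 ≈ 120.334

Integral: ∫_3^33 x·e^(−x/13) dx = 117.901.
Boundary: ½(f(3) + f(33)) = ½(2.38177 + 2.60660) = 2.49418.
So far: 120.395.
Correction k=1: B_{2}/2! · (f^{(1)}(33) − f^{(1)}(3)) = 1/12 · (-0.121520 − 0.610710) = -0.0610191.
Partial sum through k=1: 120.334.
Correction k=2: B_{4}/4! · (f^{(3)}(33) − f^{(3)}(3)) = −1/720 · (0.000215716 − 0.0130092) = 1.77687e-05.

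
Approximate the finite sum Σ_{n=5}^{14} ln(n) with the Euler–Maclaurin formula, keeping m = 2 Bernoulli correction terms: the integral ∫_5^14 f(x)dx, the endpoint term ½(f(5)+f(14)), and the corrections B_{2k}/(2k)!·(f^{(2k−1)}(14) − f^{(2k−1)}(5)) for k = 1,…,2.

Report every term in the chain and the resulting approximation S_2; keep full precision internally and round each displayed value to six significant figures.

S_2 ≈ 22.0132

Integral: ∫_5^14 ln(x) dx = 19.8996.
Boundary: ½(f(5) + f(14)) = ½(1.60944 + 2.63906) = 2.12425.
Running total after boundary: 22.0239.
k=1: B_{2}/(2)! × [f^{(1)}(14) − f^{(1)}(5)] = 1/12 × (0.0714286 − 0.200000) = -0.0107143.
After k=1: 22.0131.
k=2: B_{4}/(4)! × [f^{(3)}(14) − f^{(3)}(5)] = −1/720 × (0.000728863 − 0.0160000) = 2.12099e-05.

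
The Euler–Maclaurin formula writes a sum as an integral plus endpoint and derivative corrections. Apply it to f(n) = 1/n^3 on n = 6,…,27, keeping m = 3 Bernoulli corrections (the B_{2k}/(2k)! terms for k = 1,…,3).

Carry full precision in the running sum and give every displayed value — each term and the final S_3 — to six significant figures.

∫_6^27 1/x^3 dx evaluates to 0.0132030.
Boundary: ½(f(6) + f(27)) = ½(0.00462963 + 5.08053e-05) = 0.00234022.
So far: 0.0155432.
Order-1 term: 1/12 · (-5.64503e-06 − (-0.00231481)) = 0.000192431.
Running total after k=1: 0.0157357.
Order-2 term: −1/720 · (-1.54870e-07 − (-0.00128601)) = -1.78591e-06.
Running total after k=2: 0.0157339.
Order-3 term: 1/30240 · (-8.92258e-09 − (-0.00150034)) = 4.96142e-08.

S_3 ≈ 0.0157339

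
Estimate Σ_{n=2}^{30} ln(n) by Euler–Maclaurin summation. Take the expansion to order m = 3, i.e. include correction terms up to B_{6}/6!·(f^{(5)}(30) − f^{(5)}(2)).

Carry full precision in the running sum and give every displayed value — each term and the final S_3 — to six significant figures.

∫_2^30 ln(x) dx evaluates to 72.6496.
Endpoint term: (f(2) + f(30))/2 = (0.693147 + 3.40120)/2 = 2.04717.
Integral + boundary = 74.6968.
Correction k=1: B_{2}/2! · (f^{(1)}(30) − f^{(1)}(2)) = 1/12 · (0.0333333 − 0.500000) = -0.0388889.
Partial sum through k=1: 74.6579.
Correction k=2: B_{4}/4! · (f^{(3)}(30) − f^{(3)}(2)) = −1/720 · (7.40741e-05 − 0.250000) = 0.000347119.
Partial sum through k=2: 74.6583.
Correction k=3: B_{6}/6! · (f^{(5)}(30) − f^{(5)}(2)) = 1/30240 · (9.87654e-07 − 0.750000) = -2.48016e-05.

S_3 ≈ 74.6582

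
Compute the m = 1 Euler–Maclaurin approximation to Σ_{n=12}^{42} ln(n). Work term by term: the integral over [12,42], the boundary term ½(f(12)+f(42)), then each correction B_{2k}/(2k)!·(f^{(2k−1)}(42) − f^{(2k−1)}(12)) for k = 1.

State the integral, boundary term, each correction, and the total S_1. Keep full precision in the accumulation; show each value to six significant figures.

The integral term ∫_12^42 ln(x) dx = 97.1632.
Endpoint term: (f(12) + f(42))/2 = (2.48491 + 3.73767)/2 = 3.11129.
So far: 100.275.
Order-1 term: 1/12 · (0.0238095 − 0.0833333) = -0.00496032.

S_1 ≈ 100.270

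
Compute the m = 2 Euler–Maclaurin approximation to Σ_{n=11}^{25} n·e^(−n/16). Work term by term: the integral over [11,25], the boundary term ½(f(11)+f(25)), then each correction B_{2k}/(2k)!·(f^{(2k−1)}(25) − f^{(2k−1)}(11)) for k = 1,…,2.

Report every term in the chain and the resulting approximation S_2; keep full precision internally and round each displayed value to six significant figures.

Integral: ∫_11^25 x·e^(−x/16) dx = 79.7182.
Boundary: ½(f(11) + f(25)) = ½(5.53115 + 5.24028) = 5.38572.
Running total after boundary: 85.1039.
k=1: B_{2}/(2)! × [f^{(1)}(25) − f^{(1)}(11)] = 1/12 × (-0.117906 − 0.157135) = -0.0229201.
After k=1: 85.0810.
k=2: B_{4}/(4)! × [f^{(3)}(25) − f^{(3)}(11)] = −1/720 × (0.00117702 − 0.00454218) = 4.67384e-06.

S_2 ≈ 85.0810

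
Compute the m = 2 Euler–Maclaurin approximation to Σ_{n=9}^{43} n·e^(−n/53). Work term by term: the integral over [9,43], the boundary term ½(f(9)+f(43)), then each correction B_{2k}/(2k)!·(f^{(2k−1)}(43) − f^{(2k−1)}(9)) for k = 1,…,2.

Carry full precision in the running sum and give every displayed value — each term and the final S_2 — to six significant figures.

∫_9^43 x·e^(−x/53) dx evaluates to 512.355.
Endpoint term: (f(9) + f(43))/2 = (7.59442 + 19.1036)/2 = 13.3490.
Integral + boundary = 525.704.
Order-1 term: 1/12 · (0.0838247 − 0.700533) = -0.0513924.
Partial sum through k=1: 525.653.
Order-2 term: −1/720 · (0.000346161 − 0.000850189) = 7.00039e-07.

S_2 ≈ 525.653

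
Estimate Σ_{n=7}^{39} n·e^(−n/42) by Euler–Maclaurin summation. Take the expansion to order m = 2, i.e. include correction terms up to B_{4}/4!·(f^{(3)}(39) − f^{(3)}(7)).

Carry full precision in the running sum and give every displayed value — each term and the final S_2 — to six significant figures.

S_2 ≈ 408.480

Integral: ∫_7^39 x·e^(−x/42) dx = 397.869.
Boundary: ½(f(7) + f(39)) = ½(5.92537 + 15.4096) = 10.6675.
Integral + boundary = 408.536.
Correction k=1: B_{2}/2! · (f^{(1)}(39) − f^{(1)}(7)) = 1/12 · (0.0282227 − 0.705401) = -0.0564316.
Running total after k=1: 408.480.
Correction k=2: B_{4}/4! · (f^{(3)}(39) − f^{(3)}(7)) = −1/720 · (0.000463979 − 0.00135962) = 1.24394e-06.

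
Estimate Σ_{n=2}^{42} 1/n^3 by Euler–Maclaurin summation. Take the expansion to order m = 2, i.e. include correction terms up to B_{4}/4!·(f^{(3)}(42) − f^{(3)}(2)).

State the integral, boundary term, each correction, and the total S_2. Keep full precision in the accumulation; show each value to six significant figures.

S_2 ≈ 0.201546

Integral: ∫_2^42 1/x^3 dx = 0.124717.
Endpoint term: (f(2) + f(42))/2 = (0.125000 + 1.34975e-05)/2 = 0.0625067.
Integral + boundary = 0.187223.
k=1: B_{2}/(2)! × [f^{(1)}(42) − f^{(1)}(2)] = 1/12 × (-9.64104e-07 − (-0.187500)) = 0.0156249.
After k=1: 0.202848.
k=2: B_{4}/(4)! × [f^{(3)}(42) − f^{(3)}(2)] = −1/720 × (-1.09309e-08 − (-0.937500)) = -0.00130208.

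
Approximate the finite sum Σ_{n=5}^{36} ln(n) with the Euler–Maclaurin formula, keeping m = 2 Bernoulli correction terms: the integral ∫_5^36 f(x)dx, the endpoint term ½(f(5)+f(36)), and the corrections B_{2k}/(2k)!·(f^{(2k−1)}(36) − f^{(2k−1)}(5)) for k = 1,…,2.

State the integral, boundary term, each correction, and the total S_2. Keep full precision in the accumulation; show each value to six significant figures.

S_2 ≈ 92.5416

Integral: ∫_5^36 ln(x) dx = 89.9595.
Endpoint term: (f(5) + f(36))/2 = (1.60944 + 3.58352)/2 = 2.59648.
So far: 92.5560.
k=1: B_{2}/(2)! × [f^{(1)}(36) − f^{(1)}(5)] = 1/12 × (0.0277778 − 0.200000) = -0.0143519.
After k=1: 92.5416.
k=2: B_{4}/(4)! × [f^{(3)}(36) − f^{(3)}(5)] = −1/720 × (4.28669e-05 − 0.0160000) = 2.21627e-05.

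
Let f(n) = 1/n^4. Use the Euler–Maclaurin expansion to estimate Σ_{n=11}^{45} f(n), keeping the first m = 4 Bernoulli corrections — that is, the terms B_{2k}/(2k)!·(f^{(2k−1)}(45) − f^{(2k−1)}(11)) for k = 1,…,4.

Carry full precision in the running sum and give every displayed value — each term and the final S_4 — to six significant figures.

The integral term ∫_11^45 1/x^4 dx = 0.000246780.
Boundary: ½(f(11) + f(45)) = ½(6.83013e-05 + 2.43865e-07) = 3.42726e-05.
So far: 0.000281053.
k=1: B_{2}/(2)! × [f^{(1)}(45) − f^{(1)}(11)] = 1/12 × (-2.16769e-08 − (-2.48369e-05)) = 2.06793e-06.
After k=1: 0.000283121.
k=2: B_{4}/(4)! × [f^{(3)}(45) − f^{(3)}(11)] = −1/720 × (-3.21139e-10 − (-6.15790e-06)) = -8.55219e-09.
After k=2: 0.000283112.
k=3: B_{6}/(6)! × [f^{(5)}(45) − f^{(5)}(11)] = 1/30240 × (-8.88089e-12 − (-2.84994e-06)) = 9.42436e-11.
After k=3: 0.000283112.
k=4: B_{8}/(8)! × [f^{(7)}(45) − f^{(7)}(11)] = −1/1209600 × (-3.94706e-13 − (-2.11979e-06)) = -1.75247e-12.

S_4 ≈ 0.000283112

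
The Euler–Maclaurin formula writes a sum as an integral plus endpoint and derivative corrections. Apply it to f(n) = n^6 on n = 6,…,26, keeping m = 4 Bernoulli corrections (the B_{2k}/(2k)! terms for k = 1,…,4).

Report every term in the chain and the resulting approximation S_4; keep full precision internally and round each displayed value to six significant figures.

Integral: ∫_6^26 x^6 dx = 1.14736e+09.
Endpoint term: (f(6) + f(26))/2 = (46656.0 + 3.08916e+08)/2 = 1.54481e+08.
Running total after boundary: 1.30184e+09.
Correction k=1: B_{2}/2! · (f^{(1)}(26) − f^{(1)}(6)) = 1/12 · (7.12883e+07 − 46656.0) = 5.93680e+06.
Partial sum through k=1: 1.30778e+09.
Correction k=2: B_{4}/4! · (f^{(3)}(26) − f^{(3)}(6)) = −1/720 · (2.10912e+06 − 25920.0) = -2893.33.
Partial sum through k=2: 1.30778e+09.
Correction k=3: B_{6}/6! · (f^{(5)}(26) − f^{(5)}(6)) = 1/30240 · (18720.0 − 4320.00) = 0.476190.
Partial sum through k=3: 1.30778e+09.
Correction k=4: B_{8}/8! · (f^{(7)}(26) − f^{(7)}(6)) = −1/1209600 · (0.00000 − 0.00000) = 0.00000.

S_4 ≈ 1.30778e+09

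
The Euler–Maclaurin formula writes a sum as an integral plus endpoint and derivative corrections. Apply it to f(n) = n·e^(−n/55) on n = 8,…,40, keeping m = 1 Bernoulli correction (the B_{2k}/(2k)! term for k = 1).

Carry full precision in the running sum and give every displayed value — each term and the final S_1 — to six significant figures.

∫_8^40 x·e^(−x/55) dx evaluates to 471.089.
Endpoint term: (f(8) + f(40))/2 = (6.91703 + 19.3290)/2 = 13.1230.
Integral + boundary = 484.212.
Order-1 term: 1/12 · (0.131789 − 0.738865) = -0.0505897.

S_1 ≈ 484.162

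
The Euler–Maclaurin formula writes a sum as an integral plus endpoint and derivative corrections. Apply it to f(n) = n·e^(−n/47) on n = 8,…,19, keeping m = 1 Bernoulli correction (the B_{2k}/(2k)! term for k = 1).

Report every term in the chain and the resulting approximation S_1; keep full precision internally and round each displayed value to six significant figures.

S_1 ≈ 119.596

Integral: ∫_8^19 x·e^(−x/47) dx = 109.906.
½[f(8) + f(19)] = ½[6.74788 + 12.6820] = 9.71494.
So far: 119.621.
Correction k=1: B_{2}/2! · (f^{(1)}(19) − f^{(1)}(8)) = 1/12 · (0.397644 − 0.699913) = -0.0251891.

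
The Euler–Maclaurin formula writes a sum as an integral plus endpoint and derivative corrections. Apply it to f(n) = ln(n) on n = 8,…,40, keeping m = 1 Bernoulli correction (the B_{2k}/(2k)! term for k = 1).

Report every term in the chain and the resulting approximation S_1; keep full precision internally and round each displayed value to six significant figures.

S_1 ≈ 101.795

∫_8^40 ln(x) dx evaluates to 98.9196.
Boundary: ½(f(8) + f(40)) = ½(2.07944 + 3.68888) = 2.88416.
Running total after boundary: 101.804.
Correction k=1: B_{2}/2! · (f^{(1)}(40) − f^{(1)}(8)) = 1/12 · (0.0250000 − 0.125000) = -0.00833333.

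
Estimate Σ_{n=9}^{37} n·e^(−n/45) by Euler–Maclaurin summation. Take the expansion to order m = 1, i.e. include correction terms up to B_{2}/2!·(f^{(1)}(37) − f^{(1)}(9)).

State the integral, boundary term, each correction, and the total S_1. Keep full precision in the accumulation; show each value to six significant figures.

∫_9^37 x·e^(−x/45) dx evaluates to 367.930.
Endpoint term: (f(9) + f(37))/2 = (7.36858 + 16.2598)/2 = 11.8142.
So far: 379.745.
Order-1 term: 1/12 · (0.0781252 − 0.654985) = -0.0480716.

S_1 ≈ 379.697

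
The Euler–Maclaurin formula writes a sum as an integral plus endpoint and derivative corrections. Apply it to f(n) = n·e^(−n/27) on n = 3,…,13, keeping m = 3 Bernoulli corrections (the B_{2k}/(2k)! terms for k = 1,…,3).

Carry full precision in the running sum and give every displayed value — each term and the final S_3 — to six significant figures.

S_3 ≈ 62.8419

The integral term ∫_3^13 x·e^(−x/27) dx = 57.5231.
Boundary: ½(f(3) + f(13)) = ½(2.68452 + 8.03228) = 5.35840.
Integral + boundary = 62.8815.
Order-1 term: 1/12 · (0.320376 − 0.795413) = -0.0395864.
Partial sum through k=1: 62.8419.
Order-2 term: −1/720 · (0.00213458 − 0.00354608) = 1.96041e-06.
Partial sum through k=2: 62.8419.
Order-3 term: 1/30240 · (5.25335e-06 − 8.23190e-06) = -9.84971e-11.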